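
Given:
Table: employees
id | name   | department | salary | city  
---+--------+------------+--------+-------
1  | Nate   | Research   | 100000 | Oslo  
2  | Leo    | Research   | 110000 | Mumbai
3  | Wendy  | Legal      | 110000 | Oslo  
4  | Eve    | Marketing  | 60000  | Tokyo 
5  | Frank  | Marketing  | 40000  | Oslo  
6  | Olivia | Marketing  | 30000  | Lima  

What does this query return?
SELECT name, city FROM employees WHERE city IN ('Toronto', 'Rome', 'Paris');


Filtering: city IN ('Toronto', 'Rome', 'Paris')
Matching: 0 rows

Empty result set (0 rows)


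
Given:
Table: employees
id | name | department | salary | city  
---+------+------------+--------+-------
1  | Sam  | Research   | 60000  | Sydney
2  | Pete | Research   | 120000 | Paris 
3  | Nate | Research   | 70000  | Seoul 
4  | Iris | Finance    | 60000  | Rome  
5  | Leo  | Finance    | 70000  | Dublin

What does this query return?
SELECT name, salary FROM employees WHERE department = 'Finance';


Filtering: department = 'Finance'
Matching rows: 2

2 rows:
Iris, 60000
Leo, 70000


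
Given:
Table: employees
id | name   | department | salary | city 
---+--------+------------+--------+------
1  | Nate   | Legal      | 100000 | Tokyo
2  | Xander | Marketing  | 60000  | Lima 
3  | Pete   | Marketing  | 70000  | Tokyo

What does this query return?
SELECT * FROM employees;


SELECT * returns all 3 rows with all columns

3 rows:
1, Nate, Legal, 100000, Tokyo
2, Xander, Marketing, 60000, Lima
3, Pete, Marketing, 70000, Tokyo


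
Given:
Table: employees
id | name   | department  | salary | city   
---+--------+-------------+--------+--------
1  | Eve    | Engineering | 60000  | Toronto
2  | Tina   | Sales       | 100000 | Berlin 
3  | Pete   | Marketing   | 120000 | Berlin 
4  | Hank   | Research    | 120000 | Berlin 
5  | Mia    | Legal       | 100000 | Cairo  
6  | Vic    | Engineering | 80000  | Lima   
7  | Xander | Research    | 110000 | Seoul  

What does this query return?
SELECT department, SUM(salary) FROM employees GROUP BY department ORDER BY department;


Summing salary within each department:
  Engineering: 60000 + 80000 = 140000
  Legal: 100000 = 100000
  Marketing: 120000 = 120000
  Research: 120000 + 110000 = 230000
  Sales: 100000 = 100000


5 groups:
Engineering, 140000
Legal, 100000
Marketing, 120000
Research, 230000
Sales, 100000


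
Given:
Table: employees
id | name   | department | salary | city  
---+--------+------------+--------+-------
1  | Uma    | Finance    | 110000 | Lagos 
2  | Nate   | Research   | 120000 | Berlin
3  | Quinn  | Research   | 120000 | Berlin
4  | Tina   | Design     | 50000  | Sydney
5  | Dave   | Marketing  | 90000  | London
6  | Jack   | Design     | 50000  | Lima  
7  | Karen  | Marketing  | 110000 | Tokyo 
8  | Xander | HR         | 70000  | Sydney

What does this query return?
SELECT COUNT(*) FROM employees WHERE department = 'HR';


Counting rows where department = 'HR'
  Xander -> MATCH


1


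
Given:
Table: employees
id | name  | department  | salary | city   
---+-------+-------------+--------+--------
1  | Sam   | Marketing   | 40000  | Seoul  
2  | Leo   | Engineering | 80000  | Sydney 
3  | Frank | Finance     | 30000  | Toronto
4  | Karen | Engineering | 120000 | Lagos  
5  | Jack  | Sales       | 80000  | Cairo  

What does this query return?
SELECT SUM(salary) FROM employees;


SUM(salary) = 40000 + 80000 + 30000 + 120000 + 80000 = 350000

350000


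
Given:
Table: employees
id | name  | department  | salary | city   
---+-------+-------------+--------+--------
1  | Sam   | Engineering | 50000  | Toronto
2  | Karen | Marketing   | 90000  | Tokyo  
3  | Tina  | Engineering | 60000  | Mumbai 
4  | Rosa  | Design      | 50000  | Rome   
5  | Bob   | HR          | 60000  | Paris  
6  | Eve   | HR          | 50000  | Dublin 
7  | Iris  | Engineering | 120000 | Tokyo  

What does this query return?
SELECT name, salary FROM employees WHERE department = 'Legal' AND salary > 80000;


Filtering: department = 'Legal' AND salary > 80000
Matching: 0 rows

Empty result set (0 rows)


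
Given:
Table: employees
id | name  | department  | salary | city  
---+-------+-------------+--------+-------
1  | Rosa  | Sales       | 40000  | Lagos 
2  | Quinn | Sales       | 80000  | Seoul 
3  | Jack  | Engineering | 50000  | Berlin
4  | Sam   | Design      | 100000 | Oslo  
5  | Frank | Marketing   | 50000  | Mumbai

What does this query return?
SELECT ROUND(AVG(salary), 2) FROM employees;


SUM(salary) = 320000
COUNT = 5
ROUND(AVG, 2) = ROUND(320000 / 5, 2) = 64000.0

64000.0


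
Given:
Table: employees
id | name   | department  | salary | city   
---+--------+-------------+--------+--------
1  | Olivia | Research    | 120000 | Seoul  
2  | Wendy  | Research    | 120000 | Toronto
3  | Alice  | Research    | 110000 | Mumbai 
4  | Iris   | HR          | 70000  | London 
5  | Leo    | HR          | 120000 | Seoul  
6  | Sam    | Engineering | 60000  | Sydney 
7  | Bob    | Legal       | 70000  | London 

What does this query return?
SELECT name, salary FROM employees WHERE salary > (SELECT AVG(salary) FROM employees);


Subquery: AVG(salary) = 95714.29
Filtering: salary > 95714.29
  Olivia (120000) -> MATCH
  Wendy (120000) -> MATCH
  Alice (110000) -> MATCH
  Leo (120000) -> MATCH


4 rows:
Olivia, 120000
Wendy, 120000
Alice, 110000
Leo, 120000


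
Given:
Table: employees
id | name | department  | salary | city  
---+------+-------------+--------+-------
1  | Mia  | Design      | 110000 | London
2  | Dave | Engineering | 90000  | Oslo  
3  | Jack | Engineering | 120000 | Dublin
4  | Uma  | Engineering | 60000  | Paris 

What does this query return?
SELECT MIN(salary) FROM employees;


Salaries: 110000, 90000, 120000, 60000
MIN = 60000

60000


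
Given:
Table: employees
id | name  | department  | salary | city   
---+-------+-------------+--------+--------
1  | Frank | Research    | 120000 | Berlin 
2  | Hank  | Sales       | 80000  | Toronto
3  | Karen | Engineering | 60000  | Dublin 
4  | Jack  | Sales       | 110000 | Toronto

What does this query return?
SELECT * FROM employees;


SELECT * returns all 4 rows with all columns

4 rows:
1, Frank, Research, 120000, Berlin
2, Hank, Sales, 80000, Toronto
3, Karen, Engineering, 60000, Dublin
4, Jack, Sales, 110000, Toronto


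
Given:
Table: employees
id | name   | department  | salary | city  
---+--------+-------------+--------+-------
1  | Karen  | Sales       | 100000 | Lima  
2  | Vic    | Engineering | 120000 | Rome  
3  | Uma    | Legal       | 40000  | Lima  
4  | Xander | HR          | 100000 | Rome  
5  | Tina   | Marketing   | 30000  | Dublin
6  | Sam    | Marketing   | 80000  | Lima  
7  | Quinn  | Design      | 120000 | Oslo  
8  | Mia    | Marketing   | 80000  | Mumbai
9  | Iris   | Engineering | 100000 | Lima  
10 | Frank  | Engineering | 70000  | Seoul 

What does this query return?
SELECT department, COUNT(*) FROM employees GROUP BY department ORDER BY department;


Assigning each row to its department group:
  Karen -> Sales
  Vic -> Engineering
  Uma -> Legal
  Xander -> HR
  Tina -> Marketing
  Sam -> Marketing
  Quinn -> Design
  Mia -> Marketing
  Iris -> Engineering
  Frank -> Engineering


6 groups:
Design, 1
Engineering, 3
HR, 1
Legal, 1
Marketing, 3
Sales, 1


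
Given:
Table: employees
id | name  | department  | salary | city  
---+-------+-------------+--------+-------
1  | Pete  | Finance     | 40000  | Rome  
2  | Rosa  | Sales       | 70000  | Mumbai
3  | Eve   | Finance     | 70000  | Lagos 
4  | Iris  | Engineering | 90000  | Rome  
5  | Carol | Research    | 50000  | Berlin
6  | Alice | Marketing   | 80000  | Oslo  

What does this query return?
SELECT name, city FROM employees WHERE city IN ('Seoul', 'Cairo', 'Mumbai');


Filtering: city IN ('Seoul', 'Cairo', 'Mumbai')
Matching: 1 rows

1 rows:
Rosa, Mumbai


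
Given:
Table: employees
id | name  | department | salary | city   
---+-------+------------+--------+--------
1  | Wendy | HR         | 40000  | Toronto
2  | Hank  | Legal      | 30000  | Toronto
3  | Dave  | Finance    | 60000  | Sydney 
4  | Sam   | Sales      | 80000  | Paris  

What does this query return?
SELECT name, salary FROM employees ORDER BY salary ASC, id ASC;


Sorting by salary ASC, then id ASC for ties

4 rows:
Hank, 30000
Wendy, 40000
Dave, 60000
Sam, 80000


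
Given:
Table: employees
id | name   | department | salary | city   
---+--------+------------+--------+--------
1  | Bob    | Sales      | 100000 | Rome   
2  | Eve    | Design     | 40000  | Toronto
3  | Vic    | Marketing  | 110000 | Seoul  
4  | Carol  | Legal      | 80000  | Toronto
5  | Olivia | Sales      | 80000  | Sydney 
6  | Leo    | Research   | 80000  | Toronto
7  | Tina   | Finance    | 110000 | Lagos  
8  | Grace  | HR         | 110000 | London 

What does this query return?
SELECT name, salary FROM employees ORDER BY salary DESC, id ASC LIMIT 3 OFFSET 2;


Sort by salary DESC (id ASC tiebreak), then skip 2 and take 3
Rows 3 through 5

3 rows:
Grace, 110000
Bob, 100000
Carol, 80000


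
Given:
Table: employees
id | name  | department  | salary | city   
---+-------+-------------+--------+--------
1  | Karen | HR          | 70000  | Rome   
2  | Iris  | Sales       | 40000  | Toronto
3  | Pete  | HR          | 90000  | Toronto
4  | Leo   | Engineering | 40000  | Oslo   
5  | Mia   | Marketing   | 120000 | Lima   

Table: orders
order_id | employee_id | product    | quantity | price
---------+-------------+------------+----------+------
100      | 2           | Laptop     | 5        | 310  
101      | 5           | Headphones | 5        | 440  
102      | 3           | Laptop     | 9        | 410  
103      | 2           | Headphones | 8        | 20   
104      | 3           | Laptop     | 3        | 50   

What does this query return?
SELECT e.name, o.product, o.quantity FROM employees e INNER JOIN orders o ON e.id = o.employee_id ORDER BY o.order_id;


Joining employees.id = orders.employee_id:
  employee Iris (id=2) -> order Laptop
  employee Mia (id=5) -> order Headphones
  employee Pete (id=3) -> order Laptop
  employee Iris (id=2) -> order Headphones
  employee Pete (id=3) -> order Laptop


5 rows:
Iris, Laptop, 5
Mia, Headphones, 5
Pete, Laptop, 9
Iris, Headphones, 8
Pete, Laptop, 3


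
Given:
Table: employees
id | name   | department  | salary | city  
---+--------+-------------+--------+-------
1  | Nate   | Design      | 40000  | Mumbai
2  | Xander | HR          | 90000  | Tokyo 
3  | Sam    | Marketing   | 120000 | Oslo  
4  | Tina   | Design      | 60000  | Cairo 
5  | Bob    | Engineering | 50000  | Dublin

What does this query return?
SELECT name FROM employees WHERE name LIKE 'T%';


LIKE 'T%' matches names starting with 'T'
Matching: 1

1 rows:
Tina


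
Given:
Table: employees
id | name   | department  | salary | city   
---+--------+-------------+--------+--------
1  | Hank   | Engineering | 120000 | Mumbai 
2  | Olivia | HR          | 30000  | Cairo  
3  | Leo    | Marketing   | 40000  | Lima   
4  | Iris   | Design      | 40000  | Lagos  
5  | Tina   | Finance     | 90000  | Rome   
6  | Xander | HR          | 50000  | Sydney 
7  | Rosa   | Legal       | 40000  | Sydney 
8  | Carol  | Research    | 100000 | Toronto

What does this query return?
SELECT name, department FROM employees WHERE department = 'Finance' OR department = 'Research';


Filtering: department = 'Finance' OR 'Research'
Matching: 2 rows

2 rows:
Tina, Finance
Carol, Research


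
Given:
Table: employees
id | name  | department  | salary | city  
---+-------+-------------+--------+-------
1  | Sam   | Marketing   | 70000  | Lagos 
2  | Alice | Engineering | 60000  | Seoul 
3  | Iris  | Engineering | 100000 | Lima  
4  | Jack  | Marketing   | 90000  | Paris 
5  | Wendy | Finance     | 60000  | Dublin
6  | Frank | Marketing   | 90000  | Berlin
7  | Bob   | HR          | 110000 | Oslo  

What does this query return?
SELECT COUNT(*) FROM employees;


COUNT(*) counts all rows

7


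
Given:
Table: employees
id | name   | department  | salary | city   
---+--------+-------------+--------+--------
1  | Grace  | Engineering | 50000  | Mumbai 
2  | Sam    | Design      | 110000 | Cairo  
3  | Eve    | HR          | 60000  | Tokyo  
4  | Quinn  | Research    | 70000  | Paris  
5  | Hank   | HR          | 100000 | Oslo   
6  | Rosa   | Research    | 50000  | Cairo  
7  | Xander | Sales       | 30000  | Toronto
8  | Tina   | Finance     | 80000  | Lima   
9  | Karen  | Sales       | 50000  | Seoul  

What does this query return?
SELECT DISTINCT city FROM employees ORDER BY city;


All 'city' values (row order): Mumbai, Cairo, Tokyo, Paris, Oslo, Cairo, Toronto, Lima, Seoul
Removing duplicates leaves 8 unique value(s).

8 values:
Cairo
Lima
Mumbai
Oslo
Paris
Seoul
Tokyo
Toronto


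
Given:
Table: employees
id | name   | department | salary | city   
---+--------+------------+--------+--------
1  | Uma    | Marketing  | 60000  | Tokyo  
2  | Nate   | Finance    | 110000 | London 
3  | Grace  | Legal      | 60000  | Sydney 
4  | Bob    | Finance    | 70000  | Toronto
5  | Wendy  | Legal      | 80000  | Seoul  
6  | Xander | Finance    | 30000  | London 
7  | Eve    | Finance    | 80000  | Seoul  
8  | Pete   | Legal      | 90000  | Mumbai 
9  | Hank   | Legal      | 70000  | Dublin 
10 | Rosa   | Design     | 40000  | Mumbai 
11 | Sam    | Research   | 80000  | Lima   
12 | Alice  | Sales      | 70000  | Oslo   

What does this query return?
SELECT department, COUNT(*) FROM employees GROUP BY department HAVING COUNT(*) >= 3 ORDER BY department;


Groups with count >= 3:
  Finance: 4 -> PASS
  Legal: 4 -> PASS
  Design: 1 -> filtered out
  Marketing: 1 -> filtered out
  Research: 1 -> filtered out
  Sales: 1 -> filtered out


2 groups:
Finance, 4
Legal, 4


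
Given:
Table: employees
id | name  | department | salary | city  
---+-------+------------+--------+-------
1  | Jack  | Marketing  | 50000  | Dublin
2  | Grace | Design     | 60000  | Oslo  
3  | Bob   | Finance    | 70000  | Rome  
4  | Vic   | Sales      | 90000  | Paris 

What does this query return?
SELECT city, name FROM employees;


Projecting columns: city, name

4 rows:
Dublin, Jack
Oslo, Grace
Rome, Bob
Paris, Vic


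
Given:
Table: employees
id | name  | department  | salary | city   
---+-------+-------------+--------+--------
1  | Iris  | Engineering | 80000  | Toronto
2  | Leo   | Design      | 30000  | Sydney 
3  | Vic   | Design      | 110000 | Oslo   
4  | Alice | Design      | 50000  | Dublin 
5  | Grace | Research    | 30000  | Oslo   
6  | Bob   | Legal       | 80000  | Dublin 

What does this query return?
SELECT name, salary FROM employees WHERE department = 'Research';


Filtering: department = 'Research'
Matching rows: 1

1 rows:
Grace, 30000


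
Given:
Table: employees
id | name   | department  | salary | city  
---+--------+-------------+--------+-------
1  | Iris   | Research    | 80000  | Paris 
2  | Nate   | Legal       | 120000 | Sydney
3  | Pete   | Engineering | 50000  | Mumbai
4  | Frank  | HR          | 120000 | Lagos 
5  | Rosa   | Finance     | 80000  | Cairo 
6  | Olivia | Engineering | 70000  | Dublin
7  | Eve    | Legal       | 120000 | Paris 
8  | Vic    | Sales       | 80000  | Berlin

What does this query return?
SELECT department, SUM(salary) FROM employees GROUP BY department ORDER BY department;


Summing salary within each department:
  Engineering: 50000 + 70000 = 120000
  Finance: 80000 = 80000
  HR: 120000 = 120000
  Legal: 120000 + 120000 = 240000
  Research: 80000 = 80000
  Sales: 80000 = 80000


6 groups:
Engineering, 120000
Finance, 80000
HR, 120000
Legal, 240000
Research, 80000
Sales, 80000


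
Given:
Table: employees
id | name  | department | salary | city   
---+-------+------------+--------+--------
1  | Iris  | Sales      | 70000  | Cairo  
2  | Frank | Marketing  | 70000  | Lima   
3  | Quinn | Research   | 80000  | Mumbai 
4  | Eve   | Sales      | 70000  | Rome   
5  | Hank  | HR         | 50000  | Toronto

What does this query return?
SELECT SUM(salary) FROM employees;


SUM(salary) = 70000 + 70000 + 80000 + 70000 + 50000 = 340000

340000


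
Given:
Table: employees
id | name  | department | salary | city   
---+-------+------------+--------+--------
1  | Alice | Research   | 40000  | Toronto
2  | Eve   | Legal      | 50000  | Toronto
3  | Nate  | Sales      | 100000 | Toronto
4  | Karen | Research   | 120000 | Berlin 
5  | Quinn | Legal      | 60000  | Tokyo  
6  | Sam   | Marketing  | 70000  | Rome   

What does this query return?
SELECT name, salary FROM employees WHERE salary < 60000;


Filtering: salary < 60000
Matching: 2 rows

2 rows:
Alice, 40000
Eve, 50000


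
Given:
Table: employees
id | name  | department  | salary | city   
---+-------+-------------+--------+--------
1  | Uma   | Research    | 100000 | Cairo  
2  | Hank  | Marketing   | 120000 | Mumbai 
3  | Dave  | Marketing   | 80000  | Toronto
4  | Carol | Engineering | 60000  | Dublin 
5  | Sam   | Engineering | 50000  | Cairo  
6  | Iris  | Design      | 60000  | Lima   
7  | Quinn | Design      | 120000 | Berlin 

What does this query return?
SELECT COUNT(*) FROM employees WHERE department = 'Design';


Counting rows where department = 'Design'
  Iris -> MATCH
  Quinn -> MATCH


2


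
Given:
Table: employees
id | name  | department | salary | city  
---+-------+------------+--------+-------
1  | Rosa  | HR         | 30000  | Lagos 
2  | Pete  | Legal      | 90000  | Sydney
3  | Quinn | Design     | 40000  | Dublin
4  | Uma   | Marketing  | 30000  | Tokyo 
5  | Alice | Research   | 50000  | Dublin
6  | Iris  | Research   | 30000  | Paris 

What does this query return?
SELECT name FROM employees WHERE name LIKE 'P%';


LIKE 'P%' matches names starting with 'P'
Matching: 1

1 rows:
Pete


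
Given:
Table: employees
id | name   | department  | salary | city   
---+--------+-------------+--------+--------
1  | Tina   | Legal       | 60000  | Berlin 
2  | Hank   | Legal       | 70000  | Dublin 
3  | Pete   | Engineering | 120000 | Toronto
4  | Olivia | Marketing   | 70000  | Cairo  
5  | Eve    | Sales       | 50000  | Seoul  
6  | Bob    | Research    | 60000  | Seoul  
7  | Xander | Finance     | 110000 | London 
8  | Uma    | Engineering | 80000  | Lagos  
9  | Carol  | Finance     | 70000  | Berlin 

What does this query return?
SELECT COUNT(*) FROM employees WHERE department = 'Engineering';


Counting rows where department = 'Engineering'
  Pete -> MATCH
  Uma -> MATCH


2


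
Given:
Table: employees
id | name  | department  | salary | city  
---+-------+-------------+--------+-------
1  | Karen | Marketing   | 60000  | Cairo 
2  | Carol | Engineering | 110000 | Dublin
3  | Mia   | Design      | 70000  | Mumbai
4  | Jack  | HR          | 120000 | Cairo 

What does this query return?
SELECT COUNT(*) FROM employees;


COUNT(*) counts all rows

4


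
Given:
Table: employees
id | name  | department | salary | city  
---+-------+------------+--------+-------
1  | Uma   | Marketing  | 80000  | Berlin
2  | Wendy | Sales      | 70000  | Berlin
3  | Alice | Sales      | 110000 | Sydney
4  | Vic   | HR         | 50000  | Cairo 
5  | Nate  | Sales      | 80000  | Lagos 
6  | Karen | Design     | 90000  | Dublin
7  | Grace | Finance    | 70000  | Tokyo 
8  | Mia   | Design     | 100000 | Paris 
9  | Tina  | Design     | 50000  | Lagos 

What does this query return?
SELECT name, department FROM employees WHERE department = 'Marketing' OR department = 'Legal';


Filtering: department = 'Marketing' OR 'Legal'
Matching: 1 rows

1 rows:
Uma, Marketing


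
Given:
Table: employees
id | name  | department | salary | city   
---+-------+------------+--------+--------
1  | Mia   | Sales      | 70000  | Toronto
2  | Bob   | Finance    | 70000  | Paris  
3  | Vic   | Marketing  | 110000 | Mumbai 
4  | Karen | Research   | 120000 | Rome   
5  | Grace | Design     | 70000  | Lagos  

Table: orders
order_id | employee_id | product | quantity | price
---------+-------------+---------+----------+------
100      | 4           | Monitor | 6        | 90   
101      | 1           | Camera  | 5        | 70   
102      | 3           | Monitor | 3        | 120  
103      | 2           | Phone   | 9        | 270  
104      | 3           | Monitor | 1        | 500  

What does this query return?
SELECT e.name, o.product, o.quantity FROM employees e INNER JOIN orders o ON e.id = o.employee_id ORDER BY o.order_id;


Joining employees.id = orders.employee_id:
  employee Karen (id=4) -> order Monitor
  employee Mia (id=1) -> order Camera
  employee Vic (id=3) -> order Monitor
  employee Bob (id=2) -> order Phone
  employee Vic (id=3) -> order Monitor


5 rows:
Karen, Monitor, 6
Mia, Camera, 5
Vic, Monitor, 3
Bob, Phone, 9
Vic, Monitor, 1


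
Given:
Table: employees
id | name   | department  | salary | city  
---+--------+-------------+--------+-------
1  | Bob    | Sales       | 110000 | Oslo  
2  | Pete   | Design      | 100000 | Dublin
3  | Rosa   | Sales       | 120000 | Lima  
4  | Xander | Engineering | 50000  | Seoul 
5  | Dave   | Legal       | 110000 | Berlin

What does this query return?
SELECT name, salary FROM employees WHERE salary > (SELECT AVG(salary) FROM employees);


Subquery: AVG(salary) = 98000.0
Filtering: salary > 98000.0
  Bob (110000) -> MATCH
  Pete (100000) -> MATCH
  Rosa (120000) -> MATCH
  Dave (110000) -> MATCH


4 rows:
Bob, 110000
Pete, 100000
Rosa, 120000
Dave, 110000


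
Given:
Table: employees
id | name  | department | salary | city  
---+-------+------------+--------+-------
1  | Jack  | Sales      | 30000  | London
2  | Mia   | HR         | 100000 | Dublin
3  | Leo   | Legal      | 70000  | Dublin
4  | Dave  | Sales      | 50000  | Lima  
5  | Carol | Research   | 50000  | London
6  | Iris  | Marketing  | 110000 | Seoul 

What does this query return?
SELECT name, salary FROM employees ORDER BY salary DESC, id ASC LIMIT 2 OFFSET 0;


Sort by salary DESC (id ASC tiebreak), then skip 0 and take 2
Rows 1 through 2

2 rows:
Iris, 110000
Mia, 100000


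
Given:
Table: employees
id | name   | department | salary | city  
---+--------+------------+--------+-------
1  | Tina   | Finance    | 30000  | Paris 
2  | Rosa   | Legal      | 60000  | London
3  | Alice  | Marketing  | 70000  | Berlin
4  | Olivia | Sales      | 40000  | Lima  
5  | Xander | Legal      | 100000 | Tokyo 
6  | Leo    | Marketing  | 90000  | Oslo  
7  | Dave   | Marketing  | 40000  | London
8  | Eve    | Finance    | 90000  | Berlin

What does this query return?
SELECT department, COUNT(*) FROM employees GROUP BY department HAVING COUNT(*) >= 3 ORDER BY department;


Groups with count >= 3:
  Marketing: 3 -> PASS
  Finance: 2 -> filtered out
  Legal: 2 -> filtered out
  Sales: 1 -> filtered out


1 groups:
Marketing, 3


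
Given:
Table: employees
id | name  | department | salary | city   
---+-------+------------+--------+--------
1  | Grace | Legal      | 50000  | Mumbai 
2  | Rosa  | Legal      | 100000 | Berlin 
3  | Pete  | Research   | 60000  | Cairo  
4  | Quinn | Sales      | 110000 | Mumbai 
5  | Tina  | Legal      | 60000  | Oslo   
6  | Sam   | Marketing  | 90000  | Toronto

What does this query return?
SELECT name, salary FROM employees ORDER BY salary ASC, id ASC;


Sorting by salary ASC, then id ASC for ties

6 rows:
Grace, 50000
Pete, 60000
Tina, 60000
Sam, 90000
Rosa, 100000
Quinn, 110000


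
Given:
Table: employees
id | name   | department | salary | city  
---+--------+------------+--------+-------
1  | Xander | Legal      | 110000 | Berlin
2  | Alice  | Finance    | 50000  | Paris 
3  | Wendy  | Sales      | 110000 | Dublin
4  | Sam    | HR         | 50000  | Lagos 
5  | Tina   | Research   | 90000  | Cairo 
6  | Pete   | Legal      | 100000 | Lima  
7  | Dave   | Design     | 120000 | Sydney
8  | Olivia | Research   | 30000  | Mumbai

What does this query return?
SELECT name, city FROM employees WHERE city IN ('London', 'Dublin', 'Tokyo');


Filtering: city IN ('London', 'Dublin', 'Tokyo')
Matching: 1 rows

1 rows:
Wendy, Dublin


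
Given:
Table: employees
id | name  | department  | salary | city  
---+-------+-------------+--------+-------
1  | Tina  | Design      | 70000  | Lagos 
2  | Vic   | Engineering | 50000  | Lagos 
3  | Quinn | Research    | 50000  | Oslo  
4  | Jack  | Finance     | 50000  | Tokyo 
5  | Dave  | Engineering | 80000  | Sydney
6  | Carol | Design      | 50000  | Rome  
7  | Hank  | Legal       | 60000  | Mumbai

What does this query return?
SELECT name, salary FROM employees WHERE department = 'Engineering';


Filtering: department = 'Engineering'
Matching rows: 2

2 rows:
Vic, 50000
Dave, 80000


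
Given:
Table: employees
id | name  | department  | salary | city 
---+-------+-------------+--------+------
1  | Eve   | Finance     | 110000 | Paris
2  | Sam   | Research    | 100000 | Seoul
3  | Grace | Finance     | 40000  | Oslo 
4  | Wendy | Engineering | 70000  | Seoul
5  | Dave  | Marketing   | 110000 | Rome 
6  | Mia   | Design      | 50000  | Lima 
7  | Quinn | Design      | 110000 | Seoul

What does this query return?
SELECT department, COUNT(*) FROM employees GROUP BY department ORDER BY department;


Assigning each row to its department group:
  Eve -> Finance
  Sam -> Research
  Grace -> Finance
  Wendy -> Engineering
  Dave -> Marketing
  Mia -> Design
  Quinn -> Design


5 groups:
Design, 2
Engineering, 1
Finance, 2
Marketing, 1
Research, 1


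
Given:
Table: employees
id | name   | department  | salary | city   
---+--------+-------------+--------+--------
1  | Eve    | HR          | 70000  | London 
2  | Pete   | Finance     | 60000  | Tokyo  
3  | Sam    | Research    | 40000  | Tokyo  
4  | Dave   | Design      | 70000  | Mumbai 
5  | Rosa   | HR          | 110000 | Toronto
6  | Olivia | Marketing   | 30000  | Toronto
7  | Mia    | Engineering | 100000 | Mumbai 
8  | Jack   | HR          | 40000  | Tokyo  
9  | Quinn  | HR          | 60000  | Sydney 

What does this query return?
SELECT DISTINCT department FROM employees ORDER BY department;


All 'department' values (row order): HR, Finance, Research, Design, HR, Marketing, Engineering, HR, HR
Removing duplicates leaves 6 unique value(s).

6 values:
Design
Engineering
Finance
HR
Marketing
Research


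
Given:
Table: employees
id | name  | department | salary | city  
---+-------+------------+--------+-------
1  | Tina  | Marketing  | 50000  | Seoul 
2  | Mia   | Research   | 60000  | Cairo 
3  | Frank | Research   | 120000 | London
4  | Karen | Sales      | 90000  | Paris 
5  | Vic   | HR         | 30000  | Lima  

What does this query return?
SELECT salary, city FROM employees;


Projecting columns: salary, city

5 rows:
50000, Seoul
60000, Cairo
120000, London
90000, Paris
30000, Lima


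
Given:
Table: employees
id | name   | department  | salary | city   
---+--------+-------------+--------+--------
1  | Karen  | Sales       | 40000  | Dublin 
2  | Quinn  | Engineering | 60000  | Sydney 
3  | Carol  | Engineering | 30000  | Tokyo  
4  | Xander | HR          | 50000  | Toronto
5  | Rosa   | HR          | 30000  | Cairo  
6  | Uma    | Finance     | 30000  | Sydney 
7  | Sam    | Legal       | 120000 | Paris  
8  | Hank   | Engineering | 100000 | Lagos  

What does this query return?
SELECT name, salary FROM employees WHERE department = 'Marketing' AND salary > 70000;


Filtering: department = 'Marketing' AND salary > 70000
Matching: 0 rows

Empty result set (0 rows)


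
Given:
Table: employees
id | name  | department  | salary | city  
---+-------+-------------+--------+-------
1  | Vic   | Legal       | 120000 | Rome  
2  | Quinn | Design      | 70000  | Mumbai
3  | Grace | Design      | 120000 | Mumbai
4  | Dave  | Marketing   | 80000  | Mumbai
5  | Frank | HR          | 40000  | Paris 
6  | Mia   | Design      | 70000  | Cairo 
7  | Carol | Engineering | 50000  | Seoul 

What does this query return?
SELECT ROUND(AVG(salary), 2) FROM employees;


SUM(salary) = 550000
COUNT = 7
ROUND(AVG, 2) = ROUND(550000 / 7, 2) = 78571.43

78571.43


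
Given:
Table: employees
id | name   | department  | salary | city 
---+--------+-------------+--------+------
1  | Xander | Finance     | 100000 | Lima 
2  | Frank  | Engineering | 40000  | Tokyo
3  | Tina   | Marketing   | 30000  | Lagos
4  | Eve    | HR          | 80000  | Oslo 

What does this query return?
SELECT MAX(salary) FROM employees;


Salaries: 100000, 40000, 30000, 80000
MAX = 100000

100000


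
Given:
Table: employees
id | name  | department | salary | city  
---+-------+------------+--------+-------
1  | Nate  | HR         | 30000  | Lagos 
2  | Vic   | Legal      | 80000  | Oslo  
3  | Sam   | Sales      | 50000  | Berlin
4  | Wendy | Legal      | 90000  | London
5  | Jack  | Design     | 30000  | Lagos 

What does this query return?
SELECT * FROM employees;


SELECT * returns all 5 rows with all columns

5 rows:
1, Nate, HR, 30000, Lagos
2, Vic, Legal, 80000, Oslo
3, Sam, Sales, 50000, Berlin
4, Wendy, Legal, 90000, London
5, Jack, Design, 30000, Lagos


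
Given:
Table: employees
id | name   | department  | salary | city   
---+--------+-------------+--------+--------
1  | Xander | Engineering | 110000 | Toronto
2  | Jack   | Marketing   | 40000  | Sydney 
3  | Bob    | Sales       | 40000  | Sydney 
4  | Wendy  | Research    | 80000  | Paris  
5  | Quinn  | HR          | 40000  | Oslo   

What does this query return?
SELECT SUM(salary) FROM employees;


SUM(salary) = 110000 + 40000 + 40000 + 80000 + 40000 = 310000

310000


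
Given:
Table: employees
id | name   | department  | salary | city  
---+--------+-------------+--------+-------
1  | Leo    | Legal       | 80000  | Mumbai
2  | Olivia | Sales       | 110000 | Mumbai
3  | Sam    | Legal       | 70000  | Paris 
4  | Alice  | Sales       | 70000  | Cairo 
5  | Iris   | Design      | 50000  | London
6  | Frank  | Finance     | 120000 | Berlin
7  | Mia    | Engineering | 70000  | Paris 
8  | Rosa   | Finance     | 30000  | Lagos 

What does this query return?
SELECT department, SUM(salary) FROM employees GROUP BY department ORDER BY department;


Summing salary within each department:
  Design: 50000 = 50000
  Engineering: 70000 = 70000
  Finance: 120000 + 30000 = 150000
  Legal: 80000 + 70000 = 150000
  Sales: 110000 + 70000 = 180000


5 groups:
Design, 50000
Engineering, 70000
Finance, 150000
Legal, 150000
Sales, 180000


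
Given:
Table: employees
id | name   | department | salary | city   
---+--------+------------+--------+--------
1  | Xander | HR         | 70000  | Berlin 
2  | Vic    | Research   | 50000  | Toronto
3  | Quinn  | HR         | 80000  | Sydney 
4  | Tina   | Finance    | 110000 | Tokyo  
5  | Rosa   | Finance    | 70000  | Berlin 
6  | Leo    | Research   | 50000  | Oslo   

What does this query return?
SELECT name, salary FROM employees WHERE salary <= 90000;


Filtering: salary <= 90000
Matching: 5 rows

5 rows:
Xander, 70000
Vic, 50000
Quinn, 80000
Rosa, 70000
Leo, 50000


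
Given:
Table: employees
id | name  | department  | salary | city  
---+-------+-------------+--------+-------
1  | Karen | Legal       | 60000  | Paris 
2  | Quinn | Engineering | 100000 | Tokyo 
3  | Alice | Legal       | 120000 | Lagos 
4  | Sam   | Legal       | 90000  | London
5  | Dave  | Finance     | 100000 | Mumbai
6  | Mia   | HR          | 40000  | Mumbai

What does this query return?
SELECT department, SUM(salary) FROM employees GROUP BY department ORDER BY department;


Summing salary within each department:
  Engineering: 100000 = 100000
  Finance: 100000 = 100000
  HR: 40000 = 40000
  Legal: 60000 + 120000 + 90000 = 270000


4 groups:
Engineering, 100000
Finance, 100000
HR, 40000
Legal, 270000


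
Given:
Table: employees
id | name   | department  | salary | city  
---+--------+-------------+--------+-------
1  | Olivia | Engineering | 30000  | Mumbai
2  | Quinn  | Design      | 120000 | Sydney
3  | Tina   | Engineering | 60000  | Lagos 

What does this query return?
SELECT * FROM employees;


SELECT * returns all 3 rows with all columns

3 rows:
1, Olivia, Engineering, 30000, Mumbai
2, Quinn, Design, 120000, Sydney
3, Tina, Engineering, 60000, Lagos


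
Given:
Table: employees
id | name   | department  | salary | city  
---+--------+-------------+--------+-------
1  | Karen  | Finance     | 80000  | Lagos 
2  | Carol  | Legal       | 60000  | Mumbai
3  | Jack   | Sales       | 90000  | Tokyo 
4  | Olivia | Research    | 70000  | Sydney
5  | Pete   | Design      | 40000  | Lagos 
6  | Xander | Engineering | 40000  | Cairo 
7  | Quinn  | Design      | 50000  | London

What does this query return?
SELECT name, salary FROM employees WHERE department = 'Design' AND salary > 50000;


Filtering: department = 'Design' AND salary > 50000
Matching: 0 rows

Empty result set (0 rows)


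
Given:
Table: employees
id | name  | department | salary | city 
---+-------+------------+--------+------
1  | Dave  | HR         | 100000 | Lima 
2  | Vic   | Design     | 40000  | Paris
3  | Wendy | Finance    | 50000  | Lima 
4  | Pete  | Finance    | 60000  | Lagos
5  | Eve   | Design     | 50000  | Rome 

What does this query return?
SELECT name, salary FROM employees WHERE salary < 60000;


Filtering: salary < 60000
Matching: 3 rows

3 rows:
Vic, 40000
Wendy, 50000
Eve, 50000


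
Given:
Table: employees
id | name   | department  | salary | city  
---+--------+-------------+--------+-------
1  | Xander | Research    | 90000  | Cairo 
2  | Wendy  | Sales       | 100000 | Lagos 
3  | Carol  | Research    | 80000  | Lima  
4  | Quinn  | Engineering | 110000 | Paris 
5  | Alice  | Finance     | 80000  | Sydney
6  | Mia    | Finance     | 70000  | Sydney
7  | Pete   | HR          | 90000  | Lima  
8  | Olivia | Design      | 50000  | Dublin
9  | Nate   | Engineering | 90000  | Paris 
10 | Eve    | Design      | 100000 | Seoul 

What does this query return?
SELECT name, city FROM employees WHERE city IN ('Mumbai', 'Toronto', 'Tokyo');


Filtering: city IN ('Mumbai', 'Toronto', 'Tokyo')
Matching: 0 rows

Empty result set (0 rows)


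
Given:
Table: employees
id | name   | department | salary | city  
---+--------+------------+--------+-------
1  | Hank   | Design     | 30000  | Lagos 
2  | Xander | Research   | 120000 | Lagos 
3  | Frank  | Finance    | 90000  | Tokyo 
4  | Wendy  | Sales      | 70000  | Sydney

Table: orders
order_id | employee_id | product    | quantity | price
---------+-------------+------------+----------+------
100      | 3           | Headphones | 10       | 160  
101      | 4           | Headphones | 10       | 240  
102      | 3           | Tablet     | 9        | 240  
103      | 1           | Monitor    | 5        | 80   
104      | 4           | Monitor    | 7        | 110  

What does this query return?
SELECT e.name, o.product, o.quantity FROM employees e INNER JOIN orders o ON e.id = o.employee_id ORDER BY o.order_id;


Joining employees.id = orders.employee_id:
  employee Frank (id=3) -> order Headphones
  employee Wendy (id=4) -> order Headphones
  employee Frank (id=3) -> order Tablet
  employee Hank (id=1) -> order Monitor
  employee Wendy (id=4) -> order Monitor


5 rows:
Frank, Headphones, 10
Wendy, Headphones, 10
Frank, Tablet, 9
Hank, Monitor, 5
Wendy, Monitor, 7


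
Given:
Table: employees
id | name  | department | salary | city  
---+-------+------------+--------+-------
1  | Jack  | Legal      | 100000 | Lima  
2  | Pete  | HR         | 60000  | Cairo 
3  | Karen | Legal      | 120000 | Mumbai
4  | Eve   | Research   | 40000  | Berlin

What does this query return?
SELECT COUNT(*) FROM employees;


COUNT(*) counts all rows

4


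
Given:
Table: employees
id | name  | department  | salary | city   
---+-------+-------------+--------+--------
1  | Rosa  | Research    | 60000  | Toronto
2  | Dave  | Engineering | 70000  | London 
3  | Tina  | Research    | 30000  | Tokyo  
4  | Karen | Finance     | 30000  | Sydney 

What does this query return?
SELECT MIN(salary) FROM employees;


Salaries: 60000, 70000, 30000, 30000
MIN = 30000

30000


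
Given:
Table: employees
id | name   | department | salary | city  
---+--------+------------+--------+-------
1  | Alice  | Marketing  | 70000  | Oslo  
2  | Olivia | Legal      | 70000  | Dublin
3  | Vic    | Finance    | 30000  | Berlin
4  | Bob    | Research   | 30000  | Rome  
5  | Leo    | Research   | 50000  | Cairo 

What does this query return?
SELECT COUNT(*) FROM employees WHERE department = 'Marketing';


Counting rows where department = 'Marketing'
  Alice -> MATCH


1


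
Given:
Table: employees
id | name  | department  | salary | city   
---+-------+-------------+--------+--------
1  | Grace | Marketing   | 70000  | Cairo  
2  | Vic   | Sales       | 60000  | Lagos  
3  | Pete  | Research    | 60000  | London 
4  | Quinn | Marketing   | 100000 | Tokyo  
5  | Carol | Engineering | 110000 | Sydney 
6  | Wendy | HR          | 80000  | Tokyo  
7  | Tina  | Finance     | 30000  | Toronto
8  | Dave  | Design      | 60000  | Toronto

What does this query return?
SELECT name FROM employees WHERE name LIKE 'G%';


LIKE 'G%' matches names starting with 'G'
Matching: 1

1 rows:
Grace


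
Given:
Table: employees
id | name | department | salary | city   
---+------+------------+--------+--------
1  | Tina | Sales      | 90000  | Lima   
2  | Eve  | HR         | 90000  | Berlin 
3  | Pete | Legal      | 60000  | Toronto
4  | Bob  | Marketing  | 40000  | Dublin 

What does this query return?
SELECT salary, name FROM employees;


Projecting columns: salary, name

4 rows:
90000, Tina
90000, Eve
60000, Pete
40000, Bob


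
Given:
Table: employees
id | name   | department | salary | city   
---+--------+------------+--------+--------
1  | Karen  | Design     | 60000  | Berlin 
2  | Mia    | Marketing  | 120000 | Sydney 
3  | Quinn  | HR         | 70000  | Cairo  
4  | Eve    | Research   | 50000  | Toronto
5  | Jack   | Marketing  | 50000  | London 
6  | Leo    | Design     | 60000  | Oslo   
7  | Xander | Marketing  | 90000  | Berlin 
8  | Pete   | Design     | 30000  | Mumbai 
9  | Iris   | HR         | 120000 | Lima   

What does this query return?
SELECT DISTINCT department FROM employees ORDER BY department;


All 'department' values (row order): Design, Marketing, HR, Research, Marketing, Design, Marketing, Design, HR
Removing duplicates leaves 4 unique value(s).

4 values:
Design
HR
Marketing
Research


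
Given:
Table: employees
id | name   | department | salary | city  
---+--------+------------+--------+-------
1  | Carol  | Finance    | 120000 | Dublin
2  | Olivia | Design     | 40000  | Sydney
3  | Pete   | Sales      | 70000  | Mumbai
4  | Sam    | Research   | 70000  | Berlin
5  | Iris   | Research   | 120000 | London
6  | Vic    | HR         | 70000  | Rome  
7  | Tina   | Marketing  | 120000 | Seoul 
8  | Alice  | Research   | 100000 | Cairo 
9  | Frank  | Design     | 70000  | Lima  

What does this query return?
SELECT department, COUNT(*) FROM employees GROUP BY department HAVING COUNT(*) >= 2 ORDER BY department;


Groups with count >= 2:
  Design: 2 -> PASS
  Research: 3 -> PASS
  Finance: 1 -> filtered out
  HR: 1 -> filtered out
  Marketing: 1 -> filtered out
  Sales: 1 -> filtered out


2 groups:
Design, 2
Research, 3


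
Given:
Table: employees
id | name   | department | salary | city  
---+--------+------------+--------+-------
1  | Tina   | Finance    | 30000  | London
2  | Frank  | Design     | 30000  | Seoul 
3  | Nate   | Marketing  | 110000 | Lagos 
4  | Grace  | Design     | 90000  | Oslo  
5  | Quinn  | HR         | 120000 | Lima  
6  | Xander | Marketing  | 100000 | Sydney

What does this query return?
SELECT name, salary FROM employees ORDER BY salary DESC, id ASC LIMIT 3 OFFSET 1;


Sort by salary DESC (id ASC tiebreak), then skip 1 and take 3
Rows 2 through 4

3 rows:
Nate, 110000
Xander, 100000
Grace, 90000


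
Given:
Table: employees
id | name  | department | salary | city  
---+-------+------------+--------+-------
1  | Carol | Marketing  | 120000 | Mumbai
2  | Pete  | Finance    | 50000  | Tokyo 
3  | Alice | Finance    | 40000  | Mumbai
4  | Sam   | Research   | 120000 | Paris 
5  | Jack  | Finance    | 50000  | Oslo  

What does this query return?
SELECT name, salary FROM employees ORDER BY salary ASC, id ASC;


Sorting by salary ASC, then id ASC for ties

5 rows:
Alice, 40000
Pete, 50000
Jack, 50000
Carol, 120000
Sam, 120000
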